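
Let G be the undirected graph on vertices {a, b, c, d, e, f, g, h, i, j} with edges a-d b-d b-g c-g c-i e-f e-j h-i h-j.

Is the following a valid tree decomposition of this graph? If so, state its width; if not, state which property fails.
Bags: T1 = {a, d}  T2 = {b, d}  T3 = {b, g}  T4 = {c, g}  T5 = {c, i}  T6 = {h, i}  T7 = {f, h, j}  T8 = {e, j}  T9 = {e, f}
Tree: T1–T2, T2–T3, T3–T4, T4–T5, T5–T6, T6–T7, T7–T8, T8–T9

A tree decomposition must satisfy three properties: every vertex lies in some bag; for every edge, both endpoints lie together in some bag; and for every vertex, the bags containing it form a connected subtree. Here bags containing vertex f are not connected in the tree, so the decomposition is invalid.

No — bags containing vertex f are not connected in the tree.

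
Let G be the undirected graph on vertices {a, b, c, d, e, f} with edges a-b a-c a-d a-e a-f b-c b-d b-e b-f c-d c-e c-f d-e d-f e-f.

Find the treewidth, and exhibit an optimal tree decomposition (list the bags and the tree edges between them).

Treewidth 5.
One optimal decomposition is:
Bags: B1 = {a, b, c, d, e, f}
Tree: (single bag)

A single bag containing all 6 vertices is trivially a valid decomposition of width 5. On the other hand G contains the 6-clique {a, b, c, d, e, f}. A clique must lie in a single bag of any decomposition, so no decomposition can have width below 5. Therefore the treewidth is 5.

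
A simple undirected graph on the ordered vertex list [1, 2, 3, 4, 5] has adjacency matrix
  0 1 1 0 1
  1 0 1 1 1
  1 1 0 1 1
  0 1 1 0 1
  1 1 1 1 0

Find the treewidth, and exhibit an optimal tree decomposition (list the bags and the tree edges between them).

Treewidth 3.
One such decomposition:
Bags: B1 = {2, 3, 4, 5}  B2 = {1, 2, 3, 5}
Tree: B1–B2

Every bag has size at most 4, so the width is 4 − 1 = 3 and tw(G) ≤ 3. For the lower bound, the 4 vertices {1, 2, 3, 5} are pairwise adjacent, and any tree decomposition puts a clique entirely inside one bag — forcing width ≥ 3. Combining the bounds, tw(G) = 3.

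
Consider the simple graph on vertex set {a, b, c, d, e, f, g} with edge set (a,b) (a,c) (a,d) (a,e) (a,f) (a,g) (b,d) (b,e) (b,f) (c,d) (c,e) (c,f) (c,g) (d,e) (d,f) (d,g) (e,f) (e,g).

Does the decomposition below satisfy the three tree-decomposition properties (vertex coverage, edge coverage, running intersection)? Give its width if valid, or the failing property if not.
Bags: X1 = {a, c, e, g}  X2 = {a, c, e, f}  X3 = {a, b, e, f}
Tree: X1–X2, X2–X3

A tree decomposition must satisfy three properties: every vertex lies in some bag; for every edge, both endpoints lie together in some bag; and for every vertex, the bags containing it form a connected subtree. Here vertex d appears in no bag, so the decomposition is invalid.

No — vertex d appears in no bag.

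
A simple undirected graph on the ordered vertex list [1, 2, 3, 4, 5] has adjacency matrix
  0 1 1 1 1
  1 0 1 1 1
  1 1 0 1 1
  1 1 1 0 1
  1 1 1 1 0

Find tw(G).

4

A width-4 tree decomposition is:
Bags: B1 = {1, 2, 3, 4, 5}
Tree: (single bag)
With just one bag of size 5, the width is 5 − 1 = 4, so tw(G) ≤ 4. On the other hand G contains the 5-clique {1, 2, 3, 4, 5}. A clique must lie in a single bag of any decomposition, so no decomposition can have width below 4. Hence tw(G) = 4 exactly.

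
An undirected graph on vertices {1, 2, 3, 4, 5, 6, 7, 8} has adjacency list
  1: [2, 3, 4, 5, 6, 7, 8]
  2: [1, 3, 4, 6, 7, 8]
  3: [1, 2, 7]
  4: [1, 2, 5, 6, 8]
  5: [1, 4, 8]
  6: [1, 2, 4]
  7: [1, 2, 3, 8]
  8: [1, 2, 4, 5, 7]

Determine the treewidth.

A width-3 tree decomposition is:
Bags: B1 = {1, 2, 4, 6}  B2 = {1, 2, 4, 8}  B3 = {1, 2, 7, 8}  B4 = {1, 2, 3, 7}  B5 = {1, 4, 5, 8}
Tree: B1–B2, B2–B3, B3–B4, B2–B5
Each bag holds 4 vertices, so the decomposition has width 3, which upper-bounds the treewidth. On the other hand G contains the 4-clique {1, 2, 3, 7}. A clique must lie in a single bag of any decomposition, so no decomposition can have width below 3. Therefore the treewidth is 3.

3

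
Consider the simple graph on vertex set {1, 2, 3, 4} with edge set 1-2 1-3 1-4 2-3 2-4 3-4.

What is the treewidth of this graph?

A width-3 tree decomposition is:
Bags: B1 = {1, 2, 3, 4}
Tree: (single bag)
With just one bag of size 4, the width is 4 − 1 = 3, so tw(G) ≤ 3. For the lower bound, the 4 vertices {1, 2, 3, 4} are pairwise adjacent, and any tree decomposition puts a clique entirely inside one bag — forcing width ≥ 3. The upper and lower bounds meet at 3, so that is the treewidth.

3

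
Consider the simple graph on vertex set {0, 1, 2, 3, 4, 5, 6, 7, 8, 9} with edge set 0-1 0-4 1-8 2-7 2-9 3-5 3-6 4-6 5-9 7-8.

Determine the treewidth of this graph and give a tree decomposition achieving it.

Treewidth 2.
One such decomposition:
Bags: B1 = {0, 4, 6}  B2 = {0, 3, 6}  B3 = {0, 3, 5}  B4 = {0, 5, 9}  B5 = {0, 2, 9}  B6 = {0, 2, 7}  B7 = {0, 7, 8}  B8 = {0, 1, 8}
Tree: B1–B2, B2–B3, B3–B4, B4–B5, B5–B6, B6–B7, B7–B8

Each bag holds 3 vertices, so the decomposition has width 2, which upper-bounds the treewidth. The edges 0–4–6–3–5–9–2–7–8–1–0 form a cycle, so G is not a tree and its treewidth is at least 2. The upper and lower bounds meet at 2, so that is the treewidth.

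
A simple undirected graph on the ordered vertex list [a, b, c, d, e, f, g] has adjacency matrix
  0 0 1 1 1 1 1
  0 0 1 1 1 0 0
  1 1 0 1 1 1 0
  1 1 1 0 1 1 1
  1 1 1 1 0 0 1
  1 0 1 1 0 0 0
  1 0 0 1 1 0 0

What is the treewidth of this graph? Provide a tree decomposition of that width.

Treewidth 3.
One such decomposition:
Bags: B1 = {a, c, d, e}  B2 = {a, c, d, f}  B3 = {a, d, e, g}  B4 = {b, c, d, e}
Tree: B1–B2, B1–B3, B1–B4

Each bag holds 4 vertices, so the decomposition has width 3, which upper-bounds the treewidth. For the lower bound, the 4 vertices {a, d, e, g} are pairwise adjacent, and any tree decomposition puts a clique entirely inside one bag — forcing width ≥ 3. Combining the bounds, tw(G) = 3.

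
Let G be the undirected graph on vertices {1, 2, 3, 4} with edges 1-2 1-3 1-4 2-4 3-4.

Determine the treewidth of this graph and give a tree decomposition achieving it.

Every bag has size at most 3, so the width is 3 − 1 = 2 and tw(G) ≤ 2. On the other hand G contains the 3-clique {1, 2, 4}. A clique must lie in a single bag of any decomposition, so no decomposition can have width below 2. Therefore the treewidth is 2.

Treewidth 2.
One such decomposition:
Bags: B1 = {1, 2, 4}  B2 = {1, 3, 4}
Tree: B1–B2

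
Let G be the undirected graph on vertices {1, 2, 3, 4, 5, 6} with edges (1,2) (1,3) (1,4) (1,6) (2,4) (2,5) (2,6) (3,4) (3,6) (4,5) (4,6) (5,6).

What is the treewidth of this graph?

3

A width-3 tree decomposition is:
Bags: B1 = {1, 2, 4, 6}  B2 = {1, 3, 4, 6}  B3 = {2, 4, 5, 6}
Tree: B1–B2, B1–B3
The largest bag has 4 vertices, giving width 3; this decomposition certifies tw(G) ≤ 3. On the other hand G contains the 4-clique {1, 2, 4, 6}. A clique must lie in a single bag of any decomposition, so no decomposition can have width below 3. Hence tw(G) = 3 exactly.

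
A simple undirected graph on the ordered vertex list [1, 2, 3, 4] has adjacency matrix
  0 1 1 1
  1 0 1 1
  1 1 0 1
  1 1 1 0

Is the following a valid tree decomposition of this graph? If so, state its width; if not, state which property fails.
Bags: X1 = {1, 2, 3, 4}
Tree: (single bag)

Yes; width 3.

Every vertex of G appears in some bag (union = {1, 2, 3, 4}); every edge is covered by a bag; and for each vertex v the set of bags containing v is connected in the bag tree. The decomposition is therefore valid. The largest bag has 4 vertices, so the width is 3.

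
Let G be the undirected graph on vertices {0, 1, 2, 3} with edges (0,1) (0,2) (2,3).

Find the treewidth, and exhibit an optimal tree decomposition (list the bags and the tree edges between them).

Each bag holds 2 vertices, so the decomposition has width 1, which upper-bounds the treewidth. G has an edge, so its treewidth is at least 1. Hence tw(G) = 1 exactly.

Treewidth 1.
One such decomposition:
Bags: B1 = {0, 2}  B2 = {2, 3}  B3 = {0, 1}
Tree: B1–B2, B1–B3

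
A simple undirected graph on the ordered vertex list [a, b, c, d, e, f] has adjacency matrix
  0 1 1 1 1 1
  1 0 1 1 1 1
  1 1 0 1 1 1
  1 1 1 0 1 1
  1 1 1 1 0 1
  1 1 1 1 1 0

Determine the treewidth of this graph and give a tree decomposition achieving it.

With just one bag of size 6, the width is 6 − 1 = 5, so tw(G) ≤ 5. Conversely, {a, b, c, d, e, f} is a clique of size 6, and the vertices of any clique must share a bag in every tree decomposition; so some bag has ≥ 6 vertices and tw(G) ≥ 5. The upper and lower bounds meet at 5, so that is the treewidth.

Treewidth 5.
One such decomposition:
Bags: B1 = {a, b, c, d, e, f}
Tree: (single bag)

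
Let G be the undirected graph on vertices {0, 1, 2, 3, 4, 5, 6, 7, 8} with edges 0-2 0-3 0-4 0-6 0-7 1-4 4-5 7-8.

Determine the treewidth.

1

A width-1 tree decomposition is:
Bags: B1 = {0, 2}  B2 = {0, 6}  B3 = {0, 7}  B4 = {0, 3}  B5 = {7, 8}  B6 = {0, 4}  B7 = {4, 5}  B8 = {1, 4}
Tree: B1–B2, B2–B3, B1–B4, B3–B5, B2–B6, B6–B7, B7–B8
Every bag has size at most 2, so the width is 2 − 1 = 1 and tw(G) ≤ 1. Since G has at least one edge (e.g. 0–2), it is not an edgeless graph, so tw(G) ≥ 1. Hence tw(G) = 1 exactly.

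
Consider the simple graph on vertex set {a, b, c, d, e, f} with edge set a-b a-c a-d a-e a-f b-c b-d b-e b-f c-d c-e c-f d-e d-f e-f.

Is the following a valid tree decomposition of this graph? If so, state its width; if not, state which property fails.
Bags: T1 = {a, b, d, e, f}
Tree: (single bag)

A tree decomposition must satisfy three properties: every vertex lies in some bag; for every edge, both endpoints lie together in some bag; and for every vertex, the bags containing it form a connected subtree. Here vertex c appears in no bag, so the decomposition is invalid.

No — vertex c appears in no bag.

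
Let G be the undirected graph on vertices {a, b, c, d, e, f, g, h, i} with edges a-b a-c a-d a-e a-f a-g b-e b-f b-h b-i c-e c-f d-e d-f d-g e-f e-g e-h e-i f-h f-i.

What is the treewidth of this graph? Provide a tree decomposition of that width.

Every bag has size at most 4, so the width is 4 − 1 = 3 and tw(G) ≤ 3. Conversely, {a, d, e, g} is a clique of size 4, and the vertices of any clique must share a bag in every tree decomposition; so some bag has ≥ 4 vertices and tw(G) ≥ 3. Combining the bounds, tw(G) = 3.

Treewidth 3.
Bags: B1 = {a, d, e, f}  B2 = {a, d, e, g}  B3 = {a, b, e, f}  B4 = {b, e, f, i}  B5 = {b, e, f, h}  B6 = {a, c, e, f}
Tree: B1–B2, B1–B3, B3–B4, B4–B5, B3–B6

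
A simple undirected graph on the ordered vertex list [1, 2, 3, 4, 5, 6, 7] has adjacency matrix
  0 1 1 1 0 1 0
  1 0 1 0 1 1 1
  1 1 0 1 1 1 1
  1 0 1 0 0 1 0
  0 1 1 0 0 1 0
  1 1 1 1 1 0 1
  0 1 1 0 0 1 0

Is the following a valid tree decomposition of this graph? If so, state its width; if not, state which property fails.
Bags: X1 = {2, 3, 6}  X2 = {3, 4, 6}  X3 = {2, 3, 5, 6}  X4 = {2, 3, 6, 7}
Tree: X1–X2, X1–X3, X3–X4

A tree decomposition must satisfy three properties: every vertex lies in some bag; for every edge, both endpoints lie together in some bag; and for every vertex, the bags containing it form a connected subtree. Here vertex 1 appears in no bag, so the decomposition is invalid.

No — vertex 1 appears in no bag.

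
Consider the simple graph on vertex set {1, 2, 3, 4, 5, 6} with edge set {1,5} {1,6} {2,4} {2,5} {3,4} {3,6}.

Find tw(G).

2

A width-2 tree decomposition is:
Bags: B1 = {2, 3, 4}  B2 = {2, 3, 6}  B3 = {1, 2, 6}  B4 = {1, 2, 5}
Tree: B1–B2, B2–B3, B3–B4
Every bag has size at most 3, so the width is 3 − 1 = 2 and tw(G) ≤ 2. For the lower bound, G contains the cycle 2–4–3–6–1–5–2, so G is not a forest; only forests have treewidth ≤ 1, hence tw(G) ≥ 2. Therefore the treewidth is 2.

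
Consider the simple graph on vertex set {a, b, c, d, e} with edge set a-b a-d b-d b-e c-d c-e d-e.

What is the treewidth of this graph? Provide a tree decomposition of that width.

Treewidth 2.
One optimal decomposition is:
Bags: B1 = {b, d, e}  B2 = {c, d, e}  B3 = {a, b, d}
Tree: B1–B2, B1–B3

Each bag holds 3 vertices, so the decomposition has width 2, which upper-bounds the treewidth. Conversely, {c, d, e} is a clique of size 3, and the vertices of any clique must share a bag in every tree decomposition; so some bag has ≥ 3 vertices and tw(G) ≥ 2. Hence tw(G) = 2 exactly.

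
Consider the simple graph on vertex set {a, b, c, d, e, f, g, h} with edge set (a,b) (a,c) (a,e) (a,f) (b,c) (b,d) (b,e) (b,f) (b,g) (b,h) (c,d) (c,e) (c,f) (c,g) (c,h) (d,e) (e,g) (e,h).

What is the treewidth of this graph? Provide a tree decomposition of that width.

Each bag holds 4 vertices, so the decomposition has width 3, which upper-bounds the treewidth. Conversely, {b, c, d, e} is a clique of size 4, and the vertices of any clique must share a bag in every tree decomposition; so some bag has ≥ 4 vertices and tw(G) ≥ 3. Therefore the treewidth is 3.

Treewidth 3.
Bags: B1 = {b, c, d, e}  B2 = {a, b, c, e}  B3 = {a, b, c, f}  B4 = {b, c, e, h}  B5 = {b, c, e, g}
Tree: B1–B2, B2–B3, B1–B4, B1–B5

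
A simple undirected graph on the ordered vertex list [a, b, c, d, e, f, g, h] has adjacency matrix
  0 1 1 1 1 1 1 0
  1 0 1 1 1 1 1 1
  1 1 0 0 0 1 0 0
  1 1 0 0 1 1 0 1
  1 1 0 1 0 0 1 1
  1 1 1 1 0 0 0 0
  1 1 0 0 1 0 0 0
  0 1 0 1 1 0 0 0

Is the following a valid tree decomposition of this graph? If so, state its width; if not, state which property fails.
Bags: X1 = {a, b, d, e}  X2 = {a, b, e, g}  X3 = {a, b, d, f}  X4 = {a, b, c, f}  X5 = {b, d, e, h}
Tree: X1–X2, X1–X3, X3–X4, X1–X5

Checking the three conditions: (i) the bags cover all of {a, b, c, d, e, f, g, h}; (ii) for each edge, some bag contains both endpoints; (iii) the bags containing any fixed vertex form a subtree. All hold, so the decomposition is valid with width 4 − 1 = 3.

Yes; width 3.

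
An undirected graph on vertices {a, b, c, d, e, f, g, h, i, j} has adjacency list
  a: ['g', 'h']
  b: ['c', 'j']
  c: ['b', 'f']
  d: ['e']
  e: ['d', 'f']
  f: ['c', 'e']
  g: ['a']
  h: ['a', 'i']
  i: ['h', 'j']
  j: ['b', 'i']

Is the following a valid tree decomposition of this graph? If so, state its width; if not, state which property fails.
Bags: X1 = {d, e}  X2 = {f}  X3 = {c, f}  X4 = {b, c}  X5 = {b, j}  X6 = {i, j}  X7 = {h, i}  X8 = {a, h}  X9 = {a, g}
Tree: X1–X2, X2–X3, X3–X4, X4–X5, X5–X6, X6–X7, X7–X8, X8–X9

A tree decomposition must satisfy three properties: every vertex lies in some bag; for every edge, both endpoints lie together in some bag; and for every vertex, the bags containing it form a connected subtree. Here edge (e,f) lies in no bag, so the decomposition is invalid.

No — edge (e,f) lies in no bag.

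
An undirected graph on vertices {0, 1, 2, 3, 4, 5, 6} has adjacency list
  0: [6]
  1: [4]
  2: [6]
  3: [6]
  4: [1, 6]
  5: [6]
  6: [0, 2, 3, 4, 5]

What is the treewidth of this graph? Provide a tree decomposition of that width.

Treewidth 1.
One optimal decomposition is:
Bags: B1 = {4, 6}  B2 = {0, 6}  B3 = {3, 6}  B4 = {1, 4}  B5 = {5, 6}  B6 = {2, 6}
Tree: B1–B2, B1–B3, B1–B4, B3–B5, B3–B6

Each bag holds 2 vertices, so the decomposition has width 1, which upper-bounds the treewidth. Any graph with an edge has treewidth ≥ 1, and G has the edge 4–6. Hence tw(G) = 1 exactly.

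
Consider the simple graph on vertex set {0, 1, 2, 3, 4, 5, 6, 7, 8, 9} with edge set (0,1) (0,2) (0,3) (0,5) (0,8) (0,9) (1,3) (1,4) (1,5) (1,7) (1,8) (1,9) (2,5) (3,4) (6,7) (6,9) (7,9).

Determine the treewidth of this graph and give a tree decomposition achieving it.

Every bag has size at most 3, so the width is 3 − 1 = 2 and tw(G) ≤ 2. Conversely, {0, 1, 8} is a clique of size 3, and the vertices of any clique must share a bag in every tree decomposition; so some bag has ≥ 3 vertices and tw(G) ≥ 2. Combining the bounds, tw(G) = 2.

Treewidth 2.
One optimal decomposition is:
Bags: B1 = {0, 1, 3}  B2 = {1, 3, 4}  B3 = {0, 1, 8}  B4 = {0, 1, 9}  B5 = {0, 1, 5}  B6 = {0, 2, 5}  B7 = {1, 7, 9}  B8 = {6, 7, 9}
Tree: B1–B2, B1–B3, B3–B4, B3–B5, B5–B6, B4–B7, B7–B8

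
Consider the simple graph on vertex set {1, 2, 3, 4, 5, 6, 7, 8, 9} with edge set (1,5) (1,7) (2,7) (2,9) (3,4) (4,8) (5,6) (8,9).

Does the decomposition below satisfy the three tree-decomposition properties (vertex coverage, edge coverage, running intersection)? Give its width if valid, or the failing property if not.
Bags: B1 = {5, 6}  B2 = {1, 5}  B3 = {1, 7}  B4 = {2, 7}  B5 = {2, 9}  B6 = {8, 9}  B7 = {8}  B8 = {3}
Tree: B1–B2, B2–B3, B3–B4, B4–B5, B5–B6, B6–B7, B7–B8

No — vertex 4 appears in no bag.

A tree decomposition must satisfy three properties: every vertex lies in some bag; for every edge, both endpoints lie together in some bag; and for every vertex, the bags containing it form a connected subtree. Here vertex 4 appears in no bag, so the decomposition is invalid.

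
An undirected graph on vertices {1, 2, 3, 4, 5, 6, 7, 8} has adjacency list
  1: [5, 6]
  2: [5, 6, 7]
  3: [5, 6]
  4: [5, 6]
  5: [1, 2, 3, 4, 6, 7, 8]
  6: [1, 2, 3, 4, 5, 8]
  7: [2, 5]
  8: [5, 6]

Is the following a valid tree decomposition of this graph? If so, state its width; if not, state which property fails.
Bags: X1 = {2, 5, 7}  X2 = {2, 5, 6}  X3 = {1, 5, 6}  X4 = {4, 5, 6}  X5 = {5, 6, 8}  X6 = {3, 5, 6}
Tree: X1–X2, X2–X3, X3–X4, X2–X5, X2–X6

Vertex coverage: the bags together contain {1, 2, 3, 4, 5, 6, 7, 8}, the full vertex set. Edge coverage: each edge of G has both endpoints in at least one bag. Running intersection: for every vertex, the bags containing it form a connected subtree. All three properties hold, so this is a valid tree decomposition of width max|bag| − 1 = 2, and hence tw(G) ≤ 2.

Yes; width 2.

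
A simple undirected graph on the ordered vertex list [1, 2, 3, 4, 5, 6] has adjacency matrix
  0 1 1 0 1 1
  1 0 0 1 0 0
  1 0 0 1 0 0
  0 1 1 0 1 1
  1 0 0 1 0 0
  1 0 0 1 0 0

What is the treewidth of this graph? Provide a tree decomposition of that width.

Treewidth 2.
Bags: B1 = {1, 3, 4}  B2 = {1, 4, 5}  B3 = {1, 4, 6}  B4 = {1, 2, 4}
Tree: B1–B2, B2–B3, B3–B4

Every bag has size at most 3, so the width is 3 − 1 = 2 and tw(G) ≤ 2. For the lower bound, G contains the cycle 3–1–5–4–3, so G is not a forest; only forests have treewidth ≤ 1, hence tw(G) ≥ 2. Hence tw(G) = 2 exactly.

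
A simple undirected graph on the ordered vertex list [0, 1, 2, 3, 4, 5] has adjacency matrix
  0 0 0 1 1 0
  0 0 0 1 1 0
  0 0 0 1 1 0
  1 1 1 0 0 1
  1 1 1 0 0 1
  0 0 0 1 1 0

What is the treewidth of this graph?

2

A width-2 tree decomposition is:
Bags: B1 = {2, 3, 4}  B2 = {3, 4, 5}  B3 = {1, 3, 4}  B4 = {0, 3, 4}
Tree: B1–B2, B2–B3, B3–B4
The largest bag has 3 vertices, giving width 2; this decomposition certifies tw(G) ≤ 2. The edges 2–4–5–3–2 form a cycle, so G is not a tree and its treewidth is at least 2. Combining the bounds, tw(G) = 2.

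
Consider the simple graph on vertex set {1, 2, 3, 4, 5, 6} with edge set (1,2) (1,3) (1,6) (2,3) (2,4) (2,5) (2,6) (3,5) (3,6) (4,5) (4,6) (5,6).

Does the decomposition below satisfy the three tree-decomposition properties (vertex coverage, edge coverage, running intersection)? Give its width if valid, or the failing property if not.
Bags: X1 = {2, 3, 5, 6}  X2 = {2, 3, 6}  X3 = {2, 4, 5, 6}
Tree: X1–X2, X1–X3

A tree decomposition must satisfy three properties: every vertex lies in some bag; for every edge, both endpoints lie together in some bag; and for every vertex, the bags containing it form a connected subtree. Here vertex 1 appears in no bag, so the decomposition is invalid.

No — vertex 1 appears in no bag.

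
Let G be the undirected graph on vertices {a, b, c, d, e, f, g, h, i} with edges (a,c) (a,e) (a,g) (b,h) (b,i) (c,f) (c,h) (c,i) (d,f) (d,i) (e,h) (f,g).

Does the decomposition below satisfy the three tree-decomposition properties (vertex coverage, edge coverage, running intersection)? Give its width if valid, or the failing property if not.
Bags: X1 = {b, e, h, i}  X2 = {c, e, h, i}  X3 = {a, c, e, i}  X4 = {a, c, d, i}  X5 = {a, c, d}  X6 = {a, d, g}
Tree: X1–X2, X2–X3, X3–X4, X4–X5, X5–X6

No — vertex f appears in no bag.

A tree decomposition must satisfy three properties: every vertex lies in some bag; for every edge, both endpoints lie together in some bag; and for every vertex, the bags containing it form a connected subtree. Here vertex f appears in no bag, so the decomposition is invalid.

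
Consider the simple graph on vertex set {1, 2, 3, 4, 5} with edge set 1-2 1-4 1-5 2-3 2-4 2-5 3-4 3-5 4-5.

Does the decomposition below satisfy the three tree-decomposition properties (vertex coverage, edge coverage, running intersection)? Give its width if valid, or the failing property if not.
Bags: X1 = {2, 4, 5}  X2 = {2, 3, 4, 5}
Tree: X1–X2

A tree decomposition must satisfy three properties: every vertex lies in some bag; for every edge, both endpoints lie together in some bag; and for every vertex, the bags containing it form a connected subtree. Here vertex 1 appears in no bag, so the decomposition is invalid.

No — vertex 1 appears in no bag.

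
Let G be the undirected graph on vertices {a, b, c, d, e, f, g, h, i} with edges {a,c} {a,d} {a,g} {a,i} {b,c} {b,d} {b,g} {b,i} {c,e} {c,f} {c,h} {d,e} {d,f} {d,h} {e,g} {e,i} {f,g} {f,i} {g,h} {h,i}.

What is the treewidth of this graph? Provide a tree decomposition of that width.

The largest bag has 5 vertices, giving width 4; this decomposition certifies tw(G) ≤ 4. For the lower bound: the 5 vertex sets {b,g}, {f,i}, {c,h}, {d}, {e} are disjoint, each induces a connected subgraph, and every pair is joined by at least one edge of G. Contracting each set to a single vertex therefore yields K_{5} as a minor, and since treewidth is minor-monotone, tw(G) ≥ tw(K_{5}) = 4. Combining the bounds, tw(G) = 4.

Treewidth 4.
One such decomposition:
Bags: B1 = {b, c, d, g, i}  B2 = {c, d, f, g, i}  B3 = {c, d, g, h, i}  B4 = {c, d, e, g, i}  B5 = {a, c, d, g, i}
Tree: B1–B2, B2–B3, B3–B4, B4–B5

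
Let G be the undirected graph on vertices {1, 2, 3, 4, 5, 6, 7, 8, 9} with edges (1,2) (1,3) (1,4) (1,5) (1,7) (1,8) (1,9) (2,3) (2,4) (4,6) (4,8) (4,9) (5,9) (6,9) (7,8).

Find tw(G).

A width-2 tree decomposition is:
Bags: B1 = {1, 4, 8}  B2 = {1, 7, 8}  B3 = {1, 2, 4}  B4 = {1, 4, 9}  B5 = {1, 5, 9}  B6 = {4, 6, 9}  B7 = {1, 2, 3}
Tree: B1–B2, B1–B3, B1–B4, B4–B5, B4–B6, B3–B7
The largest bag has 3 vertices, giving width 2; this decomposition certifies tw(G) ≤ 2. On the other hand G contains the 3-clique {1, 2, 3}. A clique must lie in a single bag of any decomposition, so no decomposition can have width below 2. Combining the bounds, tw(G) = 2.

2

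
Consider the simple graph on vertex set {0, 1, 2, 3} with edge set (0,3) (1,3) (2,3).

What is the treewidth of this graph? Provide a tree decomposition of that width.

Treewidth 1.
One such decomposition:
Bags: B1 = {2, 3}  B2 = {1, 3}  B3 = {0, 3}
Tree: B1–B2, B1–B3

Every bag has size at most 2, so the width is 2 − 1 = 1 and tw(G) ≤ 1. G has an edge, so its treewidth is at least 1. Hence tw(G) = 1 exactly.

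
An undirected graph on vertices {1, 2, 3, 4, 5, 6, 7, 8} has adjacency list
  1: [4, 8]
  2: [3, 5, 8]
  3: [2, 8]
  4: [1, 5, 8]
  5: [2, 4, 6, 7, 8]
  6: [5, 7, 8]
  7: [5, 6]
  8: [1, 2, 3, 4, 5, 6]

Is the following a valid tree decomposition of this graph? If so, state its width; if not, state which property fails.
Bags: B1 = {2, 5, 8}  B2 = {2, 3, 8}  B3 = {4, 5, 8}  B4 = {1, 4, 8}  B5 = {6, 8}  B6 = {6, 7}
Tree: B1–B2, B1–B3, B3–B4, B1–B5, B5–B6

A tree decomposition must satisfy three properties: every vertex lies in some bag; for every edge, both endpoints lie together in some bag; and for every vertex, the bags containing it form a connected subtree. Here edge (5,6) lies in no bag, so the decomposition is invalid.

No — edge (5,6) lies in no bag.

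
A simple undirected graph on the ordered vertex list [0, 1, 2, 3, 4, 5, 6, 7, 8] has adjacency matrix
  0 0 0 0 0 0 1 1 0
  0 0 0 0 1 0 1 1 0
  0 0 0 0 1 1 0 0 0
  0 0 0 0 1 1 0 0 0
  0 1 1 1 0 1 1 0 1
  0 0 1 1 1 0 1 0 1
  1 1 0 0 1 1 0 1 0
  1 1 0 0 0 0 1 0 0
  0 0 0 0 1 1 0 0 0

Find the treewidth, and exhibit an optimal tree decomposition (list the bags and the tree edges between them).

The largest bag has 3 vertices, giving width 2; this decomposition certifies tw(G) ≤ 2. Conversely, {0, 6, 7} is a clique of size 3, and the vertices of any clique must share a bag in every tree decomposition; so some bag has ≥ 3 vertices and tw(G) ≥ 2. Combining the bounds, tw(G) = 2.

Treewidth 2.
Bags: B1 = {4, 5, 6}  B2 = {3, 4, 5}  B3 = {1, 4, 6}  B4 = {1, 6, 7}  B5 = {2, 4, 5}  B6 = {0, 6, 7}  B7 = {4, 5, 8}
Tree: B1–B2, B1–B3, B3–B4, B2–B5, B4–B6, B5–B7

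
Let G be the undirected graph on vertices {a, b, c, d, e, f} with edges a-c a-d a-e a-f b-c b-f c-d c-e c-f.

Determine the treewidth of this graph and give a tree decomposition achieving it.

Every bag has size at most 3, so the width is 3 − 1 = 2 and tw(G) ≤ 2. On the other hand G contains the 3-clique {a, c, d}. A clique must lie in a single bag of any decomposition, so no decomposition can have width below 2. The upper and lower bounds meet at 2, so that is the treewidth.

Treewidth 2.
One such decomposition:
Bags: B1 = {a, c, f}  B2 = {a, c, e}  B3 = {a, c, d}  B4 = {b, c, f}
Tree: B1–B2, B2–B3, B1–B4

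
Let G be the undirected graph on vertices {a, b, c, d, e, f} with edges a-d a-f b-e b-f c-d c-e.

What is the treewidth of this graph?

2

A width-2 tree decomposition is:
Bags: B1 = {b, c, e}  B2 = {b, c, d}  B3 = {a, b, d}  B4 = {a, b, f}
Tree: B1–B2, B2–B3, B3–B4
Every bag has size at most 3, so the width is 3 − 1 = 2 and tw(G) ≤ 2. The edges b–e–c–d–a–f–b form a cycle, so G is not a tree and its treewidth is at least 2. Therefore the treewidth is 2.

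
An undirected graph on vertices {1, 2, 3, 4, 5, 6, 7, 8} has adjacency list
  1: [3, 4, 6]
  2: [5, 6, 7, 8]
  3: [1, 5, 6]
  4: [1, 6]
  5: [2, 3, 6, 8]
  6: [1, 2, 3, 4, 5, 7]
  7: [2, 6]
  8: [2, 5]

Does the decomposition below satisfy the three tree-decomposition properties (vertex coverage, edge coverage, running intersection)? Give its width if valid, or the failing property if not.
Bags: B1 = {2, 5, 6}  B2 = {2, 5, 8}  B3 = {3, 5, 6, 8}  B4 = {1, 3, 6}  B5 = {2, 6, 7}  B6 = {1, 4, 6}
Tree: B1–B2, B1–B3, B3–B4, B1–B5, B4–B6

A tree decomposition must satisfy three properties: every vertex lies in some bag; for every edge, both endpoints lie together in some bag; and for every vertex, the bags containing it form a connected subtree. Here bags containing vertex 8 are not connected in the tree, so the decomposition is invalid.

No — bags containing vertex 8 are not connected in the tree.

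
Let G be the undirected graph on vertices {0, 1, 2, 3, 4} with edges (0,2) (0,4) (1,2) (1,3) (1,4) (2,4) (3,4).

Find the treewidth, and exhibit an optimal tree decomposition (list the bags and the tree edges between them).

Every bag has size at most 3, so the width is 3 − 1 = 2 and tw(G) ≤ 2. For the lower bound, the 3 vertices {0, 2, 4} are pairwise adjacent, and any tree decomposition puts a clique entirely inside one bag — forcing width ≥ 2. Combining the bounds, tw(G) = 2.

Treewidth 2.
One optimal decomposition is:
Bags: B1 = {1, 2, 4}  B2 = {1, 3, 4}  B3 = {0, 2, 4}
Tree: B1–B2, B1–B3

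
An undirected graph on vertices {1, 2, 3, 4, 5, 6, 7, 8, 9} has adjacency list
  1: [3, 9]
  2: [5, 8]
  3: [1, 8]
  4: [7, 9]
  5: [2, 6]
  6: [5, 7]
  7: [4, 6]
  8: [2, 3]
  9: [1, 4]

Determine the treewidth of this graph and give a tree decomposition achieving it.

Every bag has size at most 3, so the width is 3 − 1 = 2 and tw(G) ≤ 2. Since 9–1–3–8–2–5–6–7–4–9 is a cycle in G, G is not acyclic. Forests are exactly the graphs of treewidth ≤ 1, so tw(G) ≥ 2. Combining the bounds, tw(G) = 2.

Treewidth 2.
One optimal decomposition is:
Bags: B1 = {1, 3, 9}  B2 = {3, 8, 9}  B3 = {2, 8, 9}  B4 = {2, 5, 9}  B5 = {5, 6, 9}  B6 = {6, 7, 9}  B7 = {4, 7, 9}
Tree: B1–B2, B2–B3, B3–B4, B4–B5, B5–B6, B6–B7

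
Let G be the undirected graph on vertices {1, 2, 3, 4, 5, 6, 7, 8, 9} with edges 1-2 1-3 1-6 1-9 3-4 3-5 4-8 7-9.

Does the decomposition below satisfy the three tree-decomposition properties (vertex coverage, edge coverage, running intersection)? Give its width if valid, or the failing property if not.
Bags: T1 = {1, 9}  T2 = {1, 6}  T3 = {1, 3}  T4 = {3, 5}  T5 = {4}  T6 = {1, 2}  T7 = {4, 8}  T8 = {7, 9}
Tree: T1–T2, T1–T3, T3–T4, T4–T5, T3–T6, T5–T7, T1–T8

No — edge (3,4) lies in no bag.

A tree decomposition must satisfy three properties: every vertex lies in some bag; for every edge, both endpoints lie together in some bag; and for every vertex, the bags containing it form a connected subtree. Here edge (3,4) lies in no bag, so the decomposition is invalid.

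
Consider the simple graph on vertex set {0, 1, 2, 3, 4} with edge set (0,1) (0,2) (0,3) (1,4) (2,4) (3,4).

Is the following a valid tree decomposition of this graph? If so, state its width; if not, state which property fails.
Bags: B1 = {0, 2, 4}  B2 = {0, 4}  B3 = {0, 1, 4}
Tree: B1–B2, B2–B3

A tree decomposition must satisfy three properties: every vertex lies in some bag; for every edge, both endpoints lie together in some bag; and for every vertex, the bags containing it form a connected subtree. Here vertex 3 appears in no bag, so the decomposition is invalid.

No — vertex 3 appears in no bag.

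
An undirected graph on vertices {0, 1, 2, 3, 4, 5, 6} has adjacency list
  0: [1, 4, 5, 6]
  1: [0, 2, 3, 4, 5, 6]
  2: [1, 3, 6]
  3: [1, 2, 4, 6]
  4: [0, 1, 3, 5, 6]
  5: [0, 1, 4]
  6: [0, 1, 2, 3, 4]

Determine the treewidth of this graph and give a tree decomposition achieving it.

The largest bag has 4 vertices, giving width 3; this decomposition certifies tw(G) ≤ 3. For the lower bound, the 4 vertices {1, 2, 3, 6} are pairwise adjacent, and any tree decomposition puts a clique entirely inside one bag — forcing width ≥ 3. Hence tw(G) = 3 exactly.

Treewidth 3.
Bags: B1 = {1, 3, 4, 6}  B2 = {1, 2, 3, 6}  B3 = {0, 1, 4, 6}  B4 = {0, 1, 4, 5}
Tree: B1–B2, B1–B3, B3–B4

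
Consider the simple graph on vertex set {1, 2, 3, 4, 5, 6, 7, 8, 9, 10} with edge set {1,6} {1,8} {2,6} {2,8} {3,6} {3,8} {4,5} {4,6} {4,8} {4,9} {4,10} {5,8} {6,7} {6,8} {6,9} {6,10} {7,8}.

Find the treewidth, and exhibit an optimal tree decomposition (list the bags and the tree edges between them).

Treewidth 2.
One such decomposition:
Bags: B1 = {4, 6, 8}  B2 = {2, 6, 8}  B3 = {4, 5, 8}  B4 = {4, 6, 10}  B5 = {3, 6, 8}  B6 = {6, 7, 8}  B7 = {4, 6, 9}  B8 = {1, 6, 8}
Tree: B1–B2, B1–B3, B1–B4, B1–B5, B5–B6, B1–B7, B5–B8

Every bag has size at most 3, so the width is 3 − 1 = 2 and tw(G) ≤ 2. Conversely, {4, 5, 8} is a clique of size 3, and the vertices of any clique must share a bag in every tree decomposition; so some bag has ≥ 3 vertices and tw(G) ≥ 2. Combining the bounds, tw(G) = 2.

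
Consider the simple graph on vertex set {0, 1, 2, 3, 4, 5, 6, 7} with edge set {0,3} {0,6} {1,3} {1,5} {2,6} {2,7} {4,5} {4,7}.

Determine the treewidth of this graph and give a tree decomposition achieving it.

Treewidth 2.
One such decomposition:
Bags: B1 = {1, 4, 5}  B2 = {1, 3, 4}  B3 = {0, 3, 4}  B4 = {0, 4, 6}  B5 = {2, 4, 6}  B6 = {2, 4, 7}
Tree: B1–B2, B2–B3, B3–B4, B4–B5, B5–B6

The largest bag has 3 vertices, giving width 2; this decomposition certifies tw(G) ≤ 2. The edges 4–5–1–3–0–6–2–7–4 form a cycle, so G is not a tree and its treewidth is at least 2. Therefore the treewidth is 2.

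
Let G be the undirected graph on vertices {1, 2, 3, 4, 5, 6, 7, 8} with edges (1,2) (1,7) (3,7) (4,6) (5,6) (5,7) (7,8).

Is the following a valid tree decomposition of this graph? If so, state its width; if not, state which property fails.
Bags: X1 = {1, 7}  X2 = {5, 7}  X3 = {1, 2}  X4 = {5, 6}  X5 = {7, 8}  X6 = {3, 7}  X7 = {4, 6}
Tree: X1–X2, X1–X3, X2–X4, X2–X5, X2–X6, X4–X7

Yes; width 1.

Every vertex of G appears in some bag (union = {1, 2, 3, 4, 5, 6, 7, 8}); every edge is covered by a bag; and for each vertex v the set of bags containing v is connected in the bag tree. The decomposition is therefore valid. The largest bag has 2 vertices, so the width is 1.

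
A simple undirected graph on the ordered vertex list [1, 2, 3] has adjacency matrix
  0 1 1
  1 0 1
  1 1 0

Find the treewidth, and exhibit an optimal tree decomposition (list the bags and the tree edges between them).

With just one bag of size 3, the width is 3 − 1 = 2, so tw(G) ≤ 2. On the other hand G contains the 3-clique {1, 2, 3}. A clique must lie in a single bag of any decomposition, so no decomposition can have width below 2. Therefore the treewidth is 2.

Treewidth 2.
One optimal decomposition is:
Bags: B1 = {1, 2, 3}
Tree: (single bag)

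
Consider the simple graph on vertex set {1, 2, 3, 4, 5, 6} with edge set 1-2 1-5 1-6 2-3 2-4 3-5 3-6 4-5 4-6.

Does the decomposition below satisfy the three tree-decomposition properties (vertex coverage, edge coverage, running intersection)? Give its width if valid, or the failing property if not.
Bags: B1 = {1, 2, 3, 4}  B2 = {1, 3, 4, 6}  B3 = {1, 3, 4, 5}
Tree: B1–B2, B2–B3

Checking the three conditions: (i) the bags cover all of {1, 2, 3, 4, 5, 6}; (ii) for each edge, some bag contains both endpoints; (iii) the bags containing any fixed vertex form a subtree. All hold, so the decomposition is valid with width 4 − 1 = 3.

Yes; width 3.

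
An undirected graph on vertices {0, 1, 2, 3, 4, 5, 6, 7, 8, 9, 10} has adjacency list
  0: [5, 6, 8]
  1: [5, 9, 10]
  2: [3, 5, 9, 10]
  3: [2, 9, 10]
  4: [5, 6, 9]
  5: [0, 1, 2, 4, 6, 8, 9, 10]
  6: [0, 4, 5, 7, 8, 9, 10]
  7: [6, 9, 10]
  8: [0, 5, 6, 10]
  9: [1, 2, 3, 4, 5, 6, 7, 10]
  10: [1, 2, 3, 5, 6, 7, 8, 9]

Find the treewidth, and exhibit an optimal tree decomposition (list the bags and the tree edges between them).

Each bag holds 4 vertices, so the decomposition has width 3, which upper-bounds the treewidth. Conversely, {2, 3, 9, 10} is a clique of size 4, and the vertices of any clique must share a bag in every tree decomposition; so some bag has ≥ 4 vertices and tw(G) ≥ 3. Combining the bounds, tw(G) = 3.

Treewidth 3.
Bags: B1 = {2, 5, 9, 10}  B2 = {5, 6, 9, 10}  B3 = {5, 6, 8, 10}  B4 = {2, 3, 9, 10}  B5 = {0, 5, 6, 8}  B6 = {4, 5, 6, 9}  B7 = {1, 5, 9, 10}  B8 = {6, 7, 9, 10}
Tree: B1–B2, B2–B3, B1–B4, B3–B5, B2–B6, B2–B7, B2–B8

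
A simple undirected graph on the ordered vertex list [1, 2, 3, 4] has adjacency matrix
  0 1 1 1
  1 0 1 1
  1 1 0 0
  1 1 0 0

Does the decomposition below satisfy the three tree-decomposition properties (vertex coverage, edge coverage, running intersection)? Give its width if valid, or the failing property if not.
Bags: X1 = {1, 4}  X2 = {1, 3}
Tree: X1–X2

A tree decomposition must satisfy three properties: every vertex lies in some bag; for every edge, both endpoints lie together in some bag; and for every vertex, the bags containing it form a connected subtree. Here vertex 2 appears in no bag, so the decomposition is invalid.

No — vertex 2 appears in no bag.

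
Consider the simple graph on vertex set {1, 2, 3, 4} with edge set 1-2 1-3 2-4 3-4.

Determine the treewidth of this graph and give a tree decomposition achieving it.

Treewidth 2.
One optimal decomposition is:
Bags: B1 = {2, 3, 4}  B2 = {1, 2, 3}
Tree: B1–B2

Each bag holds 3 vertices, so the decomposition has width 2, which upper-bounds the treewidth. Since 3–4–2–1–3 is a cycle in G, G is not acyclic. Forests are exactly the graphs of treewidth ≤ 1, so tw(G) ≥ 2. The upper and lower bounds meet at 2, so that is the treewidth.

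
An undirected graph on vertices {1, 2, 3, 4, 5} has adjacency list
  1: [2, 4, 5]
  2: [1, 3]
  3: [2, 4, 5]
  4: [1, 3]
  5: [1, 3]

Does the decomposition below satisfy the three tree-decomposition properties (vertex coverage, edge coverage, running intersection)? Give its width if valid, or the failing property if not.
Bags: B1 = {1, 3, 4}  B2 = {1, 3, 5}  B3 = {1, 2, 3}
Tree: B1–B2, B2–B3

Checking the three conditions: (i) the bags cover all of {1, 2, 3, 4, 5}; (ii) for each edge, some bag contains both endpoints; (iii) the bags containing any fixed vertex form a subtree. All hold, so the decomposition is valid with width 3 − 1 = 2.

Yes; width 2.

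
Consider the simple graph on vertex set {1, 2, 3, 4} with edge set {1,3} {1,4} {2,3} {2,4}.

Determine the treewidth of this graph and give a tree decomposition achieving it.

The largest bag has 3 vertices, giving width 2; this decomposition certifies tw(G) ≤ 2. Since 3–2–4–1–3 is a cycle in G, G is not acyclic. Forests are exactly the graphs of treewidth ≤ 1, so tw(G) ≥ 2. Hence tw(G) = 2 exactly.

Treewidth 2.
Bags: B1 = {2, 3, 4}  B2 = {1, 3, 4}
Tree: B1–B2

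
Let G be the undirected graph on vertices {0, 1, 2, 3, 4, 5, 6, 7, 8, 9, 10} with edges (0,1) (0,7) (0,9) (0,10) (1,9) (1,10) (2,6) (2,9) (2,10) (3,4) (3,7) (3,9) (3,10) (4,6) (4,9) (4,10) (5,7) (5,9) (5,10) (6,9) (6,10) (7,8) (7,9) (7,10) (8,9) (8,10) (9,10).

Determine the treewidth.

3

A width-3 tree decomposition is:
Bags: B1 = {0, 1, 9, 10}  B2 = {0, 7, 9, 10}  B3 = {3, 7, 9, 10}  B4 = {3, 4, 9, 10}  B5 = {5, 7, 9, 10}  B6 = {4, 6, 9, 10}  B7 = {7, 8, 9, 10}  B8 = {2, 6, 9, 10}
Tree: B1–B2, B2–B3, B3–B4, B3–B5, B4–B6, B2–B7, B6–B8
Each bag holds 4 vertices, so the decomposition has width 3, which upper-bounds the treewidth. Conversely, {0, 1, 9, 10} is a clique of size 4, and the vertices of any clique must share a bag in every tree decomposition; so some bag has ≥ 4 vertices and tw(G) ≥ 3. Combining the bounds, tw(G) = 3.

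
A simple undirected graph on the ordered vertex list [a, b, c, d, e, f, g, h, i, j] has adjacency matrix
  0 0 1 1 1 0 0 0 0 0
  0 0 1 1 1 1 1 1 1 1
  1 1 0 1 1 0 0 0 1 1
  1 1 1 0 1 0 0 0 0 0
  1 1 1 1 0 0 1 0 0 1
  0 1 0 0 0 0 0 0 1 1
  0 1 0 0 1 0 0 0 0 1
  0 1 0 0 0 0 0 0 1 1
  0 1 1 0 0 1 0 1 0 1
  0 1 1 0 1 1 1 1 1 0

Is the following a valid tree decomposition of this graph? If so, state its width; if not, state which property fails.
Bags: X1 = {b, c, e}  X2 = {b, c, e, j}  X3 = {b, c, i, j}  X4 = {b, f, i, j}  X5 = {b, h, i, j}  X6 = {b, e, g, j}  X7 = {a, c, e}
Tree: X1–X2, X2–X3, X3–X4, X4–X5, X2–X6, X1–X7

No — vertex d appears in no bag.

A tree decomposition must satisfy three properties: every vertex lies in some bag; for every edge, both endpoints lie together in some bag; and for every vertex, the bags containing it form a connected subtree. Here vertex d appears in no bag, so the decomposition is invalid.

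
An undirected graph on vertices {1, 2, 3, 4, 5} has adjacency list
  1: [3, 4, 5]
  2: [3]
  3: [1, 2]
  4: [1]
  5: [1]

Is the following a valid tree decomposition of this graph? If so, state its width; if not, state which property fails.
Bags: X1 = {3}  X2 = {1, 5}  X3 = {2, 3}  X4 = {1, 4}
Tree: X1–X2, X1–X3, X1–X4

No — edge (1,3) lies in no bag.

A tree decomposition must satisfy three properties: every vertex lies in some bag; for every edge, both endpoints lie together in some bag; and for every vertex, the bags containing it form a connected subtree. Here edge (1,3) lies in no bag, so the decomposition is invalid.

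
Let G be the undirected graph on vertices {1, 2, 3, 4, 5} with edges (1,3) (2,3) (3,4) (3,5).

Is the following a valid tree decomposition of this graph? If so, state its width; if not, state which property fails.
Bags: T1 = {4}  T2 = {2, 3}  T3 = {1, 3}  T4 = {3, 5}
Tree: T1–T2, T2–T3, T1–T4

A tree decomposition must satisfy three properties: every vertex lies in some bag; for every edge, both endpoints lie together in some bag; and for every vertex, the bags containing it form a connected subtree. Here edge (3,4) lies in no bag, so the decomposition is invalid.

No — edge (3,4) lies in no bag.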